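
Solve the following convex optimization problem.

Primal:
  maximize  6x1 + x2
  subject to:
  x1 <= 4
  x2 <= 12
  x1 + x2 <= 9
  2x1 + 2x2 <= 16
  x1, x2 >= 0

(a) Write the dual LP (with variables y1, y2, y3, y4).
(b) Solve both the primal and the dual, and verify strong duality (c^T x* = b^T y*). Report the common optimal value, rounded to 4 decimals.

The standard primal-dual pair for 'max c^T x s.t. A x <= b, x >= 0' is:
  Dual:  min b^T y  s.t.  A^T y >= c,  y >= 0.

So the dual LP is:
  minimize  4y1 + 12y2 + 9y3 + 16y4
  subject to:
    y1 + y3 + 2y4 >= 6
    y2 + y3 + 2y4 >= 1
    y1, y2, y3, y4 >= 0

Solving the primal: x* = (4, 4).
  primal value c^T x* = 28.
Solving the dual: y* = (5, 0, 0, 0.5).
  dual value b^T y* = 28.
Strong duality: c^T x* = b^T y*. Confirmed.

28


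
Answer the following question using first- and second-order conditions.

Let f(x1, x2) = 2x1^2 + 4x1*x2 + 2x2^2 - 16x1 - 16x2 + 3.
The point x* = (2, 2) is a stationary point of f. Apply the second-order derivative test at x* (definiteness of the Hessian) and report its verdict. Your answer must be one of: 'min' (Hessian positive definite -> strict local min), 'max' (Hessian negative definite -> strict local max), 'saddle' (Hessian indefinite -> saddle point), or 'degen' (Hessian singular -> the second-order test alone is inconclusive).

Compute the Hessian H = grad^2 f:
  H = [[4, 4], [4, 4]]
Verify stationarity: grad f(x*) = H x* + g = (0, 0).
Eigenvalues of H: 0, 8.
H has a zero eigenvalue (singular; positive semidefinite but not definite), so H is neither positive definite, negative definite, nor indefinite. The second-order test alone is inconclusive -> degen.
(Indeed, f is constant along the null direction of H through x*, so x* is not a strict local extremum.)

degen


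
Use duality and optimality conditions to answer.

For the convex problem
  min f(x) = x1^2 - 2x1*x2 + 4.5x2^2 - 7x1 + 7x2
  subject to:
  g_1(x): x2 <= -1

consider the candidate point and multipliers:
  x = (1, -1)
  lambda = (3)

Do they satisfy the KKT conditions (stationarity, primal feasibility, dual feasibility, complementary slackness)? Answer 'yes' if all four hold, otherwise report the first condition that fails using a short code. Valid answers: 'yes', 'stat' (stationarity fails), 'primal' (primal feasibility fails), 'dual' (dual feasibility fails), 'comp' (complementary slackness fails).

Gradient of f: grad f(x) = Q x + c = (-3, -4)
Constraint values g_i(x) = a_i^T x - b_i:
  g_1((1, -1)) = 0
Stationarity residual: grad f(x) + sum_i lambda_i a_i = (-3, -1)
  -> stationarity FAILS
Primal feasibility (all g_i <= 0): OK
Dual feasibility (all lambda_i >= 0): OK
Complementary slackness (lambda_i * g_i(x) = 0 for all i): OK

Verdict: the first failing condition is stationarity -> stat.

stat


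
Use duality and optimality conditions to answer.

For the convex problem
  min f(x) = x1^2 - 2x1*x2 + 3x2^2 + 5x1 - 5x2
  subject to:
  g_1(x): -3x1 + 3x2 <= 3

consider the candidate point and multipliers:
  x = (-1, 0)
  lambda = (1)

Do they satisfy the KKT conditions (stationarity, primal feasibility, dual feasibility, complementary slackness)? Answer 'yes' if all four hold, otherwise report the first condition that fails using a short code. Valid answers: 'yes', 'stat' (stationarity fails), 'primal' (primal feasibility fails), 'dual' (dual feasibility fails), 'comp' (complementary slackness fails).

Gradient of f: grad f(x) = Q x + c = (3, -3)
Constraint values g_i(x) = a_i^T x - b_i:
  g_1((-1, 0)) = 0
Stationarity residual: grad f(x) + sum_i lambda_i a_i = (0, 0)
  -> stationarity OK
Primal feasibility (all g_i <= 0): OK
Dual feasibility (all lambda_i >= 0): OK
Complementary slackness (lambda_i * g_i(x) = 0 for all i): OK

Verdict: yes, KKT holds.

yes


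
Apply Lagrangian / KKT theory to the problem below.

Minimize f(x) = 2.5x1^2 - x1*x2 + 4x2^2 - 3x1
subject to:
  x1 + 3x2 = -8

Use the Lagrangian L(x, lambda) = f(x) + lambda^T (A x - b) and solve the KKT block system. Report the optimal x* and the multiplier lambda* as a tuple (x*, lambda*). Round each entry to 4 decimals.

Form the Lagrangian:
  L(x, lambda) = (1/2) x^T Q x + c^T x + lambda^T (A x - b)
Stationarity (grad_x L = 0): Q x + c + A^T lambda = 0.
Primal feasibility: A x = b.

This gives the KKT block system:
  [ Q   A^T ] [ x     ]   [-c ]
  [ A    0  ] [ lambda ] = [ b ]

Solving the linear system:
  x*      = (-1.0339, -2.322)
  lambda* = (5.8475)
  f(x*)   = 24.9407

x* = (-1.0339, -2.322), lambda* = (5.8475)


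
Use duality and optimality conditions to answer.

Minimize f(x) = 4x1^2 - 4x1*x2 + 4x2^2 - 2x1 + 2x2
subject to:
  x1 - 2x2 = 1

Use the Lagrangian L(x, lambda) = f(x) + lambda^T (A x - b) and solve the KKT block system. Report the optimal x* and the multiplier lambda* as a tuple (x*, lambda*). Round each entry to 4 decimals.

Form the Lagrangian:
  L(x, lambda) = (1/2) x^T Q x + c^T x + lambda^T (A x - b)
Stationarity (grad_x L = 0): Q x + c + A^T lambda = 0.
Primal feasibility: A x = b.

This gives the KKT block system:
  [ Q   A^T ] [ x     ]   [-c ]
  [ A    0  ] [ lambda ] = [ b ]

Solving the linear system:
  x*      = (0.1667, -0.4167)
  lambda* = (-1)
  f(x*)   = -0.0833

x* = (0.1667, -0.4167), lambda* = (-1)


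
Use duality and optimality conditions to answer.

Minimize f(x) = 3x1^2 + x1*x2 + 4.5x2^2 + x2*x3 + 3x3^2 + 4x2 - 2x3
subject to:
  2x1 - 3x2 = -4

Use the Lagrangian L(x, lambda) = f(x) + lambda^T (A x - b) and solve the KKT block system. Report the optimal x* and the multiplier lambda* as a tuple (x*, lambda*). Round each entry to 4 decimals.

Form the Lagrangian:
  L(x, lambda) = (1/2) x^T Q x + c^T x + lambda^T (A x - b)
Stationarity (grad_x L = 0): Q x + c + A^T lambda = 0.
Primal feasibility: A x = b.

This gives the KKT block system:
  [ Q   A^T ] [ x     ]   [-c ]
  [ A    0  ] [ lambda ] = [ b ]

Solving the linear system:
  x*      = (-1.0724, 0.6184, 0.2303)
  lambda* = (2.9079)
  f(x*)   = 6.8224

x* = (-1.0724, 0.6184, 0.2303), lambda* = (2.9079)


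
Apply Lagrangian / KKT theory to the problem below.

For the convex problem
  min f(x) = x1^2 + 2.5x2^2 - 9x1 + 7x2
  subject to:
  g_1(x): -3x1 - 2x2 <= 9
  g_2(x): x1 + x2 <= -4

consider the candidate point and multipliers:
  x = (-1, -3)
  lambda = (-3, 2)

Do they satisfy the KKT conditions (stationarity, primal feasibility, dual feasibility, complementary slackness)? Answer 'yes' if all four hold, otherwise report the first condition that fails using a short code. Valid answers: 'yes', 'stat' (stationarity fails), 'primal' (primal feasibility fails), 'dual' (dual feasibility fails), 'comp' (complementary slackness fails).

Gradient of f: grad f(x) = Q x + c = (-11, -8)
Constraint values g_i(x) = a_i^T x - b_i:
  g_1((-1, -3)) = 0
  g_2((-1, -3)) = 0
Stationarity residual: grad f(x) + sum_i lambda_i a_i = (0, 0)
  -> stationarity OK
Primal feasibility (all g_i <= 0): OK
Dual feasibility (all lambda_i >= 0): FAILS
Complementary slackness (lambda_i * g_i(x) = 0 for all i): OK

Verdict: the first failing condition is dual_feasibility -> dual.

dual


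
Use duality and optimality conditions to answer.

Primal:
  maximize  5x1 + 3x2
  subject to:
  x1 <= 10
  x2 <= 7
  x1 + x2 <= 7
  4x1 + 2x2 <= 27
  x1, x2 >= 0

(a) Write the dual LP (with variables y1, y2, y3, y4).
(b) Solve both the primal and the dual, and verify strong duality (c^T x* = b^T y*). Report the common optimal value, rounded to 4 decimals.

The standard primal-dual pair for 'max c^T x s.t. A x <= b, x >= 0' is:
  Dual:  min b^T y  s.t.  A^T y >= c,  y >= 0.

So the dual LP is:
  minimize  10y1 + 7y2 + 7y3 + 27y4
  subject to:
    y1 + y3 + 4y4 >= 5
    y2 + y3 + 2y4 >= 3
    y1, y2, y3, y4 >= 0

Solving the primal: x* = (6.5, 0.5).
  primal value c^T x* = 34.
Solving the dual: y* = (0, 0, 1, 1).
  dual value b^T y* = 34.
Strong duality: c^T x* = b^T y*. Confirmed.

34


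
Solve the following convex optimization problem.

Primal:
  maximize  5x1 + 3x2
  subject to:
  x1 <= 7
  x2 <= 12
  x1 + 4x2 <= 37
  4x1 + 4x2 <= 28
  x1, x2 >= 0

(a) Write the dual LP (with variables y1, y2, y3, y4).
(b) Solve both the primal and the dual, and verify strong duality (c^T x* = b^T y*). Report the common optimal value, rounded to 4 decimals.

The standard primal-dual pair for 'max c^T x s.t. A x <= b, x >= 0' is:
  Dual:  min b^T y  s.t.  A^T y >= c,  y >= 0.

So the dual LP is:
  minimize  7y1 + 12y2 + 37y3 + 28y4
  subject to:
    y1 + y3 + 4y4 >= 5
    y2 + 4y3 + 4y4 >= 3
    y1, y2, y3, y4 >= 0

Solving the primal: x* = (7, 0).
  primal value c^T x* = 35.
Solving the dual: y* = (2, 0, 0, 0.75).
  dual value b^T y* = 35.
Strong duality: c^T x* = b^T y*. Confirmed.

35


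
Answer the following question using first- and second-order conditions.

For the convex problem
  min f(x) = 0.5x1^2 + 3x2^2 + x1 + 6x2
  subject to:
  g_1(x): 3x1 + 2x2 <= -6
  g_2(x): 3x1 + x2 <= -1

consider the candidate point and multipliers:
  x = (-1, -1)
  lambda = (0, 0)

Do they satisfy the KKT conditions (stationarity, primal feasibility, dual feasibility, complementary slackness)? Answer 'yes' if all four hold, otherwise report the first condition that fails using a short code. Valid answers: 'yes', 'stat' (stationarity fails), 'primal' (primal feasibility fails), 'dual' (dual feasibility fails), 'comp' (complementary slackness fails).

Gradient of f: grad f(x) = Q x + c = (0, 0)
Constraint values g_i(x) = a_i^T x - b_i:
  g_1((-1, -1)) = 1
  g_2((-1, -1)) = -3
Stationarity residual: grad f(x) + sum_i lambda_i a_i = (0, 0)
  -> stationarity OK
Primal feasibility (all g_i <= 0): FAILS
Dual feasibility (all lambda_i >= 0): OK
Complementary slackness (lambda_i * g_i(x) = 0 for all i): OK

Verdict: the first failing condition is primal_feasibility -> primal.

primal


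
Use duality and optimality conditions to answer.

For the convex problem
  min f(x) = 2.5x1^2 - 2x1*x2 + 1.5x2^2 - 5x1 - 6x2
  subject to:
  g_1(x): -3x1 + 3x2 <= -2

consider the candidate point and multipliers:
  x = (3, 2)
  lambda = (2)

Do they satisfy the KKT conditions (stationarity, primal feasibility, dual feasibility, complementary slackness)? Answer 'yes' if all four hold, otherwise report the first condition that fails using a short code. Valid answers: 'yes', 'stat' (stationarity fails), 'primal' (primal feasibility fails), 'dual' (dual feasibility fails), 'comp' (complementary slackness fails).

Gradient of f: grad f(x) = Q x + c = (6, -6)
Constraint values g_i(x) = a_i^T x - b_i:
  g_1((3, 2)) = -1
Stationarity residual: grad f(x) + sum_i lambda_i a_i = (0, 0)
  -> stationarity OK
Primal feasibility (all g_i <= 0): OK
Dual feasibility (all lambda_i >= 0): OK
Complementary slackness (lambda_i * g_i(x) = 0 for all i): FAILS

Verdict: the first failing condition is complementary_slackness -> comp.

comp


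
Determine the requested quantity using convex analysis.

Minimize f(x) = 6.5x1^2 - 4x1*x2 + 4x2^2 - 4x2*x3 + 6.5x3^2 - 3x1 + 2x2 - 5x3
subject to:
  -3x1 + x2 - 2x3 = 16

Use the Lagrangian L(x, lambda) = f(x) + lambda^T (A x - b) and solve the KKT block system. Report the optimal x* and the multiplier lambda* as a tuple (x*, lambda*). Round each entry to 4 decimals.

Form the Lagrangian:
  L(x, lambda) = (1/2) x^T Q x + c^T x + lambda^T (A x - b)
Stationarity (grad_x L = 0): Q x + c + A^T lambda = 0.
Primal feasibility: A x = b.

This gives the KKT block system:
  [ Q   A^T ] [ x     ]   [-c ]
  [ A    0  ] [ lambda ] = [ b ]

Solving the linear system:
  x*      = (-4.0802, -1.534, -2.6467)
  lambda* = (-16.6355)
  f(x*)   = 144.2873

x* = (-4.0802, -1.534, -2.6467), lambda* = (-16.6355)


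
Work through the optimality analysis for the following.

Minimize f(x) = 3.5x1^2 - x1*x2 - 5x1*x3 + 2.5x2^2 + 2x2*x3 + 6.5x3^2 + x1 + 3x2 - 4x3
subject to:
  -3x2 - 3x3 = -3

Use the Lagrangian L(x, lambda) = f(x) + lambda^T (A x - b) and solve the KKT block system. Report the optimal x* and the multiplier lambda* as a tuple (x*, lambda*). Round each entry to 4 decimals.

Form the Lagrangian:
  L(x, lambda) = (1/2) x^T Q x + c^T x + lambda^T (A x - b)
Stationarity (grad_x L = 0): Q x + c + A^T lambda = 0.
Primal feasibility: A x = b.

This gives the KKT block system:
  [ Q   A^T ] [ x     ]   [-c ]
  [ A    0  ] [ lambda ] = [ b ]

Solving the linear system:
  x*      = (0.4878, 0.1463, 0.8537)
  lambda* = (1.6504)
  f(x*)   = 1.2317

x* = (0.4878, 0.1463, 0.8537), lambda* = (1.6504)


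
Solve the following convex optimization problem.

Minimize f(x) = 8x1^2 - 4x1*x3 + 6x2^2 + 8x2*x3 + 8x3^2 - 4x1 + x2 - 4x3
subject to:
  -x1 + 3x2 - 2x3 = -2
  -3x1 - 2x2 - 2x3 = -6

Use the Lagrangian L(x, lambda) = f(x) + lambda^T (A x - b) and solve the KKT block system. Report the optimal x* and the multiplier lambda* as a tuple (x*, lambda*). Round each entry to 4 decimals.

Form the Lagrangian:
  L(x, lambda) = (1/2) x^T Q x + c^T x + lambda^T (A x - b)
Stationarity (grad_x L = 0): Q x + c + A^T lambda = 0.
Primal feasibility: A x = b.

This gives the KKT block system:
  [ Q   A^T ] [ x     ]   [-c ]
  [ A    0  ] [ lambda ] = [ b ]

Solving the linear system:
  x*      = (1.2319, 0.3072, 0.8449)
  lambda* = (-0.8795, 4.4036)
  f(x*)   = 8.3313

x* = (1.2319, 0.3072, 0.8449), lambda* = (-0.8795, 4.4036)


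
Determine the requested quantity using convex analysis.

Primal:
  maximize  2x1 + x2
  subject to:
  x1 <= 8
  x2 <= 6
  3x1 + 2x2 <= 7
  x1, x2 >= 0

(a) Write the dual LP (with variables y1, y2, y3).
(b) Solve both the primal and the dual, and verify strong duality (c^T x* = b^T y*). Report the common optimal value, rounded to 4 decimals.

The standard primal-dual pair for 'max c^T x s.t. A x <= b, x >= 0' is:
  Dual:  min b^T y  s.t.  A^T y >= c,  y >= 0.

So the dual LP is:
  minimize  8y1 + 6y2 + 7y3
  subject to:
    y1 + 3y3 >= 2
    y2 + 2y3 >= 1
    y1, y2, y3 >= 0

Solving the primal: x* = (2.3333, 0).
  primal value c^T x* = 4.6667.
Solving the dual: y* = (0, 0, 0.6667).
  dual value b^T y* = 4.6667.
Strong duality: c^T x* = b^T y*. Confirmed.

4.6667


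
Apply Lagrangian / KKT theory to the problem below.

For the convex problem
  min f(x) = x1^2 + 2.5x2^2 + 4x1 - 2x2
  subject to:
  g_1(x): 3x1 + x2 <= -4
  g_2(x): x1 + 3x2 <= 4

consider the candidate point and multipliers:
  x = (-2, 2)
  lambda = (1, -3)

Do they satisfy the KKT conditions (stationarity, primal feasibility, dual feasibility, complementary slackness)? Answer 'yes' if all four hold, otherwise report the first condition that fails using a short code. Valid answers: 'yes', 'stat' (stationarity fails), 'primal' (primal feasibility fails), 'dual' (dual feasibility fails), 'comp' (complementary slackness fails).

Gradient of f: grad f(x) = Q x + c = (0, 8)
Constraint values g_i(x) = a_i^T x - b_i:
  g_1((-2, 2)) = 0
  g_2((-2, 2)) = 0
Stationarity residual: grad f(x) + sum_i lambda_i a_i = (0, 0)
  -> stationarity OK
Primal feasibility (all g_i <= 0): OK
Dual feasibility (all lambda_i >= 0): FAILS
Complementary slackness (lambda_i * g_i(x) = 0 for all i): OK

Verdict: the first failing condition is dual_feasibility -> dual.

dual


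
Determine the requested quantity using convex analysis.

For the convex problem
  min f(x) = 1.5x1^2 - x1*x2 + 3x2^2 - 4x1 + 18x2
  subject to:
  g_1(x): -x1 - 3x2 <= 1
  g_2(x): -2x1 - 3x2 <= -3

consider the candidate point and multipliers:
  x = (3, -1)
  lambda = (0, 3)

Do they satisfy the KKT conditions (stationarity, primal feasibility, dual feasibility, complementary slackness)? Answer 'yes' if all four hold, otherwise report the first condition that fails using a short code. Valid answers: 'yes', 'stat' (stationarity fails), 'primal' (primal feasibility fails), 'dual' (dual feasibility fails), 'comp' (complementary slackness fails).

Gradient of f: grad f(x) = Q x + c = (6, 9)
Constraint values g_i(x) = a_i^T x - b_i:
  g_1((3, -1)) = -1
  g_2((3, -1)) = 0
Stationarity residual: grad f(x) + sum_i lambda_i a_i = (0, 0)
  -> stationarity OK
Primal feasibility (all g_i <= 0): OK
Dual feasibility (all lambda_i >= 0): OK
Complementary slackness (lambda_i * g_i(x) = 0 for all i): OK

Verdict: yes, KKT holds.

yes


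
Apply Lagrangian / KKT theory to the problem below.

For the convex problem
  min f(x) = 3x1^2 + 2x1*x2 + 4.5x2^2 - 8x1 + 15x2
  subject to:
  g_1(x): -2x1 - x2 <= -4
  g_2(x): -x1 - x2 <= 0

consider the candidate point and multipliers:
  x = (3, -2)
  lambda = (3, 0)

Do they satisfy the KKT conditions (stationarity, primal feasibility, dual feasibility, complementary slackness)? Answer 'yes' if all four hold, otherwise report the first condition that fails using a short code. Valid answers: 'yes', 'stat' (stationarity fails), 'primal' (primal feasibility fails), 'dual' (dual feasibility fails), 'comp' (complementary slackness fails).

Gradient of f: grad f(x) = Q x + c = (6, 3)
Constraint values g_i(x) = a_i^T x - b_i:
  g_1((3, -2)) = 0
  g_2((3, -2)) = -1
Stationarity residual: grad f(x) + sum_i lambda_i a_i = (0, 0)
  -> stationarity OK
Primal feasibility (all g_i <= 0): OK
Dual feasibility (all lambda_i >= 0): OK
Complementary slackness (lambda_i * g_i(x) = 0 for all i): OK

Verdict: yes, KKT holds.

yes


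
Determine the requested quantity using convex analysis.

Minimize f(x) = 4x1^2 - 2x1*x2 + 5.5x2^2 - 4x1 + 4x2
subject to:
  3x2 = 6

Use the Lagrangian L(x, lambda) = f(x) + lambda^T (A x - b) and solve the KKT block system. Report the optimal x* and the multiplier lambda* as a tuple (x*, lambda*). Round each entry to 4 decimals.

Form the Lagrangian:
  L(x, lambda) = (1/2) x^T Q x + c^T x + lambda^T (A x - b)
Stationarity (grad_x L = 0): Q x + c + A^T lambda = 0.
Primal feasibility: A x = b.

This gives the KKT block system:
  [ Q   A^T ] [ x     ]   [-c ]
  [ A    0  ] [ lambda ] = [ b ]

Solving the linear system:
  x*      = (1, 2)
  lambda* = (-8)
  f(x*)   = 26

x* = (1, 2), lambda* = (-8)


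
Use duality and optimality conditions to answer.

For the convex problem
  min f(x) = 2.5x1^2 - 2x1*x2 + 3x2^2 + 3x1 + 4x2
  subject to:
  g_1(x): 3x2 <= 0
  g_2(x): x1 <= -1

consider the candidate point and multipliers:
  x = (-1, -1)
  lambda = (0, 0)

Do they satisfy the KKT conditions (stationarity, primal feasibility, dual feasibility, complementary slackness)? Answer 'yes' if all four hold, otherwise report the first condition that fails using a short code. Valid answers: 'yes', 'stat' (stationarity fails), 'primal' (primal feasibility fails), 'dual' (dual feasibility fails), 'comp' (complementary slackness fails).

Gradient of f: grad f(x) = Q x + c = (0, 0)
Constraint values g_i(x) = a_i^T x - b_i:
  g_1((-1, -1)) = -3
  g_2((-1, -1)) = 0
Stationarity residual: grad f(x) + sum_i lambda_i a_i = (0, 0)
  -> stationarity OK
Primal feasibility (all g_i <= 0): OK
Dual feasibility (all lambda_i >= 0): OK
Complementary slackness (lambda_i * g_i(x) = 0 for all i): OK

Verdict: yes, KKT holds.

yes


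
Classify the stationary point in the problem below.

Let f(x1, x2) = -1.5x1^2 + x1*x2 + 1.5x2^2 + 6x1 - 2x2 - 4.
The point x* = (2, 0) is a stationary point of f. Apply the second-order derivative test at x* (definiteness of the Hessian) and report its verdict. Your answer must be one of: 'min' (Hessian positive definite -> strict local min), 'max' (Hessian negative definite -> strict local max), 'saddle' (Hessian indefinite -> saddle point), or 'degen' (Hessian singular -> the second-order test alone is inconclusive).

Compute the Hessian H = grad^2 f:
  H = [[-3, 1], [1, 3]]
Verify stationarity: grad f(x*) = H x* + g = (0, 0).
Eigenvalues of H: -3.1623, 3.1623.
Eigenvalues have mixed signs, so H is indefinite -> x* is a saddle point.

saddle


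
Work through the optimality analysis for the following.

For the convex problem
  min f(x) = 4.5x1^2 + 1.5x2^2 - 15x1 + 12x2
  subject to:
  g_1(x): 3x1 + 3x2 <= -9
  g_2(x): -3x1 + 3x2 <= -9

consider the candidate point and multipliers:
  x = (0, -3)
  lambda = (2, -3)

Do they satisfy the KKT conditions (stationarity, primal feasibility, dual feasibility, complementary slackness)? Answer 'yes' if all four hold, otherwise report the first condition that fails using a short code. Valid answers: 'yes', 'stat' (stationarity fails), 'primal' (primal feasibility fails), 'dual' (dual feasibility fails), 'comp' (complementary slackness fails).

Gradient of f: grad f(x) = Q x + c = (-15, 3)
Constraint values g_i(x) = a_i^T x - b_i:
  g_1((0, -3)) = 0
  g_2((0, -3)) = 0
Stationarity residual: grad f(x) + sum_i lambda_i a_i = (0, 0)
  -> stationarity OK
Primal feasibility (all g_i <= 0): OK
Dual feasibility (all lambda_i >= 0): FAILS
Complementary slackness (lambda_i * g_i(x) = 0 for all i): OK

Verdict: the first failing condition is dual_feasibility -> dual.

dual


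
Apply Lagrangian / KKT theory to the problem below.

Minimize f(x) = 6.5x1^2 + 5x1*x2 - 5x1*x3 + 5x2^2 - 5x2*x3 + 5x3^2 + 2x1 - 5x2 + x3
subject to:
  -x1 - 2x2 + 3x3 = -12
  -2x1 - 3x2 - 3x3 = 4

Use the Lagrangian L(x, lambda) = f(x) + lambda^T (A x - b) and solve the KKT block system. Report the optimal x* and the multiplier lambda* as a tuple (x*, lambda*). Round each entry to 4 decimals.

Form the Lagrangian:
  L(x, lambda) = (1/2) x^T Q x + c^T x + lambda^T (A x - b)
Stationarity (grad_x L = 0): Q x + c + A^T lambda = 0.
Primal feasibility: A x = b.

This gives the KKT block system:
  [ Q   A^T ] [ x     ]   [-c ]
  [ A    0  ] [ lambda ] = [ b ]

Solving the linear system:
  x*      = (-1.0713, 2.2428, -2.8619)
  lambda* = (11.9715, 0.8126)
  f(x*)   = 62.0945

x* = (-1.0713, 2.2428, -2.8619), lambda* = (11.9715, 0.8126)


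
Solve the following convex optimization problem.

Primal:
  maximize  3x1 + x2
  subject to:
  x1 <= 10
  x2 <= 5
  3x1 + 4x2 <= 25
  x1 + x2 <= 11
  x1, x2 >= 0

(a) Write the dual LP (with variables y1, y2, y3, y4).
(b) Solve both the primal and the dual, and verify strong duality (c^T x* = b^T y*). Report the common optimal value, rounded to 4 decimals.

The standard primal-dual pair for 'max c^T x s.t. A x <= b, x >= 0' is:
  Dual:  min b^T y  s.t.  A^T y >= c,  y >= 0.

So the dual LP is:
  minimize  10y1 + 5y2 + 25y3 + 11y4
  subject to:
    y1 + 3y3 + y4 >= 3
    y2 + 4y3 + y4 >= 1
    y1, y2, y3, y4 >= 0

Solving the primal: x* = (8.3333, 0).
  primal value c^T x* = 25.
Solving the dual: y* = (0, 0, 1, 0).
  dual value b^T y* = 25.
Strong duality: c^T x* = b^T y*. Confirmed.

25


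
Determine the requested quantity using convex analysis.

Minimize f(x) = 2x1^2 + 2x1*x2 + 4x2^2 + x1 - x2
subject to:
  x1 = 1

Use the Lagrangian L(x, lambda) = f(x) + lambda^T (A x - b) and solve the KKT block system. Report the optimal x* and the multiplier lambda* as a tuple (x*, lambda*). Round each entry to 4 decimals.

Form the Lagrangian:
  L(x, lambda) = (1/2) x^T Q x + c^T x + lambda^T (A x - b)
Stationarity (grad_x L = 0): Q x + c + A^T lambda = 0.
Primal feasibility: A x = b.

This gives the KKT block system:
  [ Q   A^T ] [ x     ]   [-c ]
  [ A    0  ] [ lambda ] = [ b ]

Solving the linear system:
  x*      = (1, -0.125)
  lambda* = (-4.75)
  f(x*)   = 2.9375

x* = (1, -0.125), lambda* = (-4.75)


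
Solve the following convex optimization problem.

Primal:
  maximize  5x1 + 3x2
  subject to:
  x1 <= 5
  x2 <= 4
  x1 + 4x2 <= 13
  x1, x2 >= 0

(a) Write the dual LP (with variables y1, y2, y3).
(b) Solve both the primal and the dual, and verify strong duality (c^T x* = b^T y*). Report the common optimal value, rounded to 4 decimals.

The standard primal-dual pair for 'max c^T x s.t. A x <= b, x >= 0' is:
  Dual:  min b^T y  s.t.  A^T y >= c,  y >= 0.

So the dual LP is:
  minimize  5y1 + 4y2 + 13y3
  subject to:
    y1 + y3 >= 5
    y2 + 4y3 >= 3
    y1, y2, y3 >= 0

Solving the primal: x* = (5, 2).
  primal value c^T x* = 31.
Solving the dual: y* = (4.25, 0, 0.75).
  dual value b^T y* = 31.
Strong duality: c^T x* = b^T y*. Confirmed.

31


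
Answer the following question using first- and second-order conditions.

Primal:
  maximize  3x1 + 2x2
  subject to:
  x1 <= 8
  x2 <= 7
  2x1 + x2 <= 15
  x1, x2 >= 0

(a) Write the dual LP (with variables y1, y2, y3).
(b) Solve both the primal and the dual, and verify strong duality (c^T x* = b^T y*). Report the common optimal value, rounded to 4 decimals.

The standard primal-dual pair for 'max c^T x s.t. A x <= b, x >= 0' is:
  Dual:  min b^T y  s.t.  A^T y >= c,  y >= 0.

So the dual LP is:
  minimize  8y1 + 7y2 + 15y3
  subject to:
    y1 + 2y3 >= 3
    y2 + y3 >= 2
    y1, y2, y3 >= 0

Solving the primal: x* = (4, 7).
  primal value c^T x* = 26.
Solving the dual: y* = (0, 0.5, 1.5).
  dual value b^T y* = 26.
Strong duality: c^T x* = b^T y*. Confirmed.

26


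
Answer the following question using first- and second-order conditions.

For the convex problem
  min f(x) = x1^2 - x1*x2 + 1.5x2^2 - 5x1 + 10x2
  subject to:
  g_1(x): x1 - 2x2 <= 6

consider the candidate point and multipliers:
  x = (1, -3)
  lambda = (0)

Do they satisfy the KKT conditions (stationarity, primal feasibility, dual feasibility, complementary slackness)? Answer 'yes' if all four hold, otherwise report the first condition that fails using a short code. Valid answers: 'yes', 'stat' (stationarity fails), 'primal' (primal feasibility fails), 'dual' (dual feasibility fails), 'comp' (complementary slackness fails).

Gradient of f: grad f(x) = Q x + c = (0, 0)
Constraint values g_i(x) = a_i^T x - b_i:
  g_1((1, -3)) = 1
Stationarity residual: grad f(x) + sum_i lambda_i a_i = (0, 0)
  -> stationarity OK
Primal feasibility (all g_i <= 0): FAILS
Dual feasibility (all lambda_i >= 0): OK
Complementary slackness (lambda_i * g_i(x) = 0 for all i): OK

Verdict: the first failing condition is primal_feasibility -> primal.

primal


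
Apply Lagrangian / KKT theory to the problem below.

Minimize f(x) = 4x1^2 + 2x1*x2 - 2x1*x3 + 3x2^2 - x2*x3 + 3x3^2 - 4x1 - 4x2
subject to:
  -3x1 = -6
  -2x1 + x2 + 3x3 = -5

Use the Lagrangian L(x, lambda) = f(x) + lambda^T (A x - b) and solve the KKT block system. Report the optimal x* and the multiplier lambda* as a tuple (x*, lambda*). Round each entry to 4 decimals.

Form the Lagrangian:
  L(x, lambda) = (1/2) x^T Q x + c^T x + lambda^T (A x - b)
Stationarity (grad_x L = 0): Q x + c + A^T lambda = 0.
Primal feasibility: A x = b.

This gives the KKT block system:
  [ Q   A^T ] [ x     ]   [-c ]
  [ A    0  ] [ lambda ] = [ b ]

Solving the linear system:
  x*      = (2, -0.3182, -0.2273)
  lambda* = (2.8182, 1.6818)
  f(x*)   = 9.2955

x* = (2, -0.3182, -0.2273), lambda* = (2.8182, 1.6818)


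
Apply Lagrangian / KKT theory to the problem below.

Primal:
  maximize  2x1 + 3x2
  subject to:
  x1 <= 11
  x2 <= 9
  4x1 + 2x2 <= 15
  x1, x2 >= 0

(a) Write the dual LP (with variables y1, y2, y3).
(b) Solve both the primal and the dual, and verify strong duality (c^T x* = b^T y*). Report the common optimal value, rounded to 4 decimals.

The standard primal-dual pair for 'max c^T x s.t. A x <= b, x >= 0' is:
  Dual:  min b^T y  s.t.  A^T y >= c,  y >= 0.

So the dual LP is:
  minimize  11y1 + 9y2 + 15y3
  subject to:
    y1 + 4y3 >= 2
    y2 + 2y3 >= 3
    y1, y2, y3 >= 0

Solving the primal: x* = (0, 7.5).
  primal value c^T x* = 22.5.
Solving the dual: y* = (0, 0, 1.5).
  dual value b^T y* = 22.5.
Strong duality: c^T x* = b^T y*. Confirmed.

22.5


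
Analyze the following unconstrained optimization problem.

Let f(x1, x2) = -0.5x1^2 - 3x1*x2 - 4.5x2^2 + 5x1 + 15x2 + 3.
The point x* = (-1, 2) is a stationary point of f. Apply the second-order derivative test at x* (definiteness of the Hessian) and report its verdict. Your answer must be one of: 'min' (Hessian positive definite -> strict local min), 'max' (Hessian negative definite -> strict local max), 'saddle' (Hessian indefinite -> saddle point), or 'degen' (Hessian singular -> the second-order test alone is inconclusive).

Compute the Hessian H = grad^2 f:
  H = [[-1, -3], [-3, -9]]
Verify stationarity: grad f(x*) = H x* + g = (0, 0).
Eigenvalues of H: -10, 0.
H has a zero eigenvalue (singular; negative semidefinite but not definite), so H is neither positive definite, negative definite, nor indefinite. The second-order test alone is inconclusive -> degen.
(Indeed, f is constant along the null direction of H through x*, so x* is not a strict local extremum.)

degen


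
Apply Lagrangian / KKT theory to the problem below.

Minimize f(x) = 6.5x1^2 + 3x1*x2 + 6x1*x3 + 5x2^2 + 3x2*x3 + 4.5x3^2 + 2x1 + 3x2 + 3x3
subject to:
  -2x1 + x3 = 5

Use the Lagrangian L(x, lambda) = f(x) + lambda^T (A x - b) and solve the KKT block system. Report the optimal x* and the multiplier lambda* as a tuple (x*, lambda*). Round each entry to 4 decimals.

Form the Lagrangian:
  L(x, lambda) = (1/2) x^T Q x + c^T x + lambda^T (A x - b)
Stationarity (grad_x L = 0): Q x + c + A^T lambda = 0.
Primal feasibility: A x = b.

This gives the KKT block system:
  [ Q   A^T ] [ x     ]   [-c ]
  [ A    0  ] [ lambda ] = [ b ]

Solving the linear system:
  x*      = (-1.7227, -0.2496, 1.5547)
  lambda* = (-5.9076)
  f(x*)   = 15.0039

x* = (-1.7227, -0.2496, 1.5547), lambda* = (-5.9076)


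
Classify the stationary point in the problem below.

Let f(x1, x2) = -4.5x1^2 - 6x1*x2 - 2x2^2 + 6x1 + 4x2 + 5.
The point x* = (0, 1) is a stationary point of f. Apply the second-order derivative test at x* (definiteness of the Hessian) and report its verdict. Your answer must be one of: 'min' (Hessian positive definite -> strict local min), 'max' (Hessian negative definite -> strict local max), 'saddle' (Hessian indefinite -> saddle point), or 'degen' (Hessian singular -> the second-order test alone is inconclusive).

Compute the Hessian H = grad^2 f:
  H = [[-9, -6], [-6, -4]]
Verify stationarity: grad f(x*) = H x* + g = (0, 0).
Eigenvalues of H: -13, 0.
H has a zero eigenvalue (singular; negative semidefinite but not definite), so H is neither positive definite, negative definite, nor indefinite. The second-order test alone is inconclusive -> degen.
(Indeed, f is constant along the null direction of H through x*, so x* is not a strict local extremum.)

degen


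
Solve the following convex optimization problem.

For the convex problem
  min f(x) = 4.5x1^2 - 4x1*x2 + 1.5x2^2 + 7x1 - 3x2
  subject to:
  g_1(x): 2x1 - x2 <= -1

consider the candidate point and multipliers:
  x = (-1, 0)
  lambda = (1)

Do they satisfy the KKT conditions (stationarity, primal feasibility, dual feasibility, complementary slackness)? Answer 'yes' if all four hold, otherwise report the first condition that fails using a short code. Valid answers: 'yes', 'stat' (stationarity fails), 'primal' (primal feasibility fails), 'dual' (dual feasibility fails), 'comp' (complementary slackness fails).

Gradient of f: grad f(x) = Q x + c = (-2, 1)
Constraint values g_i(x) = a_i^T x - b_i:
  g_1((-1, 0)) = -1
Stationarity residual: grad f(x) + sum_i lambda_i a_i = (0, 0)
  -> stationarity OK
Primal feasibility (all g_i <= 0): OK
Dual feasibility (all lambda_i >= 0): OK
Complementary slackness (lambda_i * g_i(x) = 0 for all i): FAILS

Verdict: the first failing condition is complementary_slackness -> comp.

comp


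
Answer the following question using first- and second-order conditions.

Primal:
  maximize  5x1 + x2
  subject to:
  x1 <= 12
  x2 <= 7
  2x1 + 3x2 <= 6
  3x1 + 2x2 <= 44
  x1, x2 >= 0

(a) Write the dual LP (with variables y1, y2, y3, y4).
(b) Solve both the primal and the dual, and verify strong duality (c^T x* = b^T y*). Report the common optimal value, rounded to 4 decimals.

The standard primal-dual pair for 'max c^T x s.t. A x <= b, x >= 0' is:
  Dual:  min b^T y  s.t.  A^T y >= c,  y >= 0.

So the dual LP is:
  minimize  12y1 + 7y2 + 6y3 + 44y4
  subject to:
    y1 + 2y3 + 3y4 >= 5
    y2 + 3y3 + 2y4 >= 1
    y1, y2, y3, y4 >= 0

Solving the primal: x* = (3, 0).
  primal value c^T x* = 15.
Solving the dual: y* = (0, 0, 2.5, 0).
  dual value b^T y* = 15.
Strong duality: c^T x* = b^T y*. Confirmed.

15


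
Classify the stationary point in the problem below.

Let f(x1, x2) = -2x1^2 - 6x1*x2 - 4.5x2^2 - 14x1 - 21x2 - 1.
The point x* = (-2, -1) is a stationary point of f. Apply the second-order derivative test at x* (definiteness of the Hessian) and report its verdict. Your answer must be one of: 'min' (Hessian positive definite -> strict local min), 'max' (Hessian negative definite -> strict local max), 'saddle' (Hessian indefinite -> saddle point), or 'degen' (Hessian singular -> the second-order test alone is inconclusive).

Compute the Hessian H = grad^2 f:
  H = [[-4, -6], [-6, -9]]
Verify stationarity: grad f(x*) = H x* + g = (0, 0).
Eigenvalues of H: -13, 0.
H has a zero eigenvalue (singular; negative semidefinite but not definite), so H is neither positive definite, negative definite, nor indefinite. The second-order test alone is inconclusive -> degen.
(Indeed, f is constant along the null direction of H through x*, so x* is not a strict local extremum.)

degen


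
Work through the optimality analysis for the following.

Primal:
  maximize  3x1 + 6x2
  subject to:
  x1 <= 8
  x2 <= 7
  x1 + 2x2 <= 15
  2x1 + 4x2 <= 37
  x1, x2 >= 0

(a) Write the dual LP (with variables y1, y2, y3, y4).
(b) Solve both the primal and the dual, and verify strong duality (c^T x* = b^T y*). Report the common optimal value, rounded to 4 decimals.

The standard primal-dual pair for 'max c^T x s.t. A x <= b, x >= 0' is:
  Dual:  min b^T y  s.t.  A^T y >= c,  y >= 0.

So the dual LP is:
  minimize  8y1 + 7y2 + 15y3 + 37y4
  subject to:
    y1 + y3 + 2y4 >= 3
    y2 + 2y3 + 4y4 >= 6
    y1, y2, y3, y4 >= 0

Solving the primal: x* = (1, 7).
  primal value c^T x* = 45.
Solving the dual: y* = (0, 0, 3, 0).
  dual value b^T y* = 45.
Strong duality: c^T x* = b^T y*. Confirmed.

45


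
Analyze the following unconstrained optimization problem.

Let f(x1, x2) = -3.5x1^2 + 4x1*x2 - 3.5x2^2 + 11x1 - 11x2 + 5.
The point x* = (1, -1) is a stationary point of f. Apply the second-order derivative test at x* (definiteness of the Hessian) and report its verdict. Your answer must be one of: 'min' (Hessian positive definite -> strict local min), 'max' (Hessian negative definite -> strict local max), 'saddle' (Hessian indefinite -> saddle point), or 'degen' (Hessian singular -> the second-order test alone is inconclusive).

Compute the Hessian H = grad^2 f:
  H = [[-7, 4], [4, -7]]
Verify stationarity: grad f(x*) = H x* + g = (0, 0).
Eigenvalues of H: -11, -3.
Both eigenvalues < 0, so H is negative definite -> x* is a strict local max.

max


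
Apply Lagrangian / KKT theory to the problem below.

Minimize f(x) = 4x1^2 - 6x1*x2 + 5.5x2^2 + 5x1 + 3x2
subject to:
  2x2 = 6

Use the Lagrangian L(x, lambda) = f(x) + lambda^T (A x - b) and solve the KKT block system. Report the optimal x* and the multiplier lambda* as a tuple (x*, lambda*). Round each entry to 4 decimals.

Form the Lagrangian:
  L(x, lambda) = (1/2) x^T Q x + c^T x + lambda^T (A x - b)
Stationarity (grad_x L = 0): Q x + c + A^T lambda = 0.
Primal feasibility: A x = b.

This gives the KKT block system:
  [ Q   A^T ] [ x     ]   [-c ]
  [ A    0  ] [ lambda ] = [ b ]

Solving the linear system:
  x*      = (1.625, 3)
  lambda* = (-13.125)
  f(x*)   = 47.9375

x* = (1.625, 3), lambda* = (-13.125)


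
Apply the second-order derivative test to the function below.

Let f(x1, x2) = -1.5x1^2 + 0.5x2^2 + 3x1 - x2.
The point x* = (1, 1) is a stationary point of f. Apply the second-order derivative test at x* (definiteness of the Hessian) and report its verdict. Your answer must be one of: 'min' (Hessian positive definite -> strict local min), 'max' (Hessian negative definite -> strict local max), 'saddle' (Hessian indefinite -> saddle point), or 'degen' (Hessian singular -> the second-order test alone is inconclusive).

Compute the Hessian H = grad^2 f:
  H = [[-3, 0], [0, 1]]
Verify stationarity: grad f(x*) = H x* + g = (0, 0).
Eigenvalues of H: -3, 1.
Eigenvalues have mixed signs, so H is indefinite -> x* is a saddle point.

saddle


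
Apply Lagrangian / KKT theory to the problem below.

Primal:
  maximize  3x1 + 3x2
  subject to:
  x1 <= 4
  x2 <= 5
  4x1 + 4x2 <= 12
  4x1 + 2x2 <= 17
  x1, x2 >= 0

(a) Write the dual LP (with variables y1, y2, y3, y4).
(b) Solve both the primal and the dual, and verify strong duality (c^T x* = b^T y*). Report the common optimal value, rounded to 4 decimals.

The standard primal-dual pair for 'max c^T x s.t. A x <= b, x >= 0' is:
  Dual:  min b^T y  s.t.  A^T y >= c,  y >= 0.

So the dual LP is:
  minimize  4y1 + 5y2 + 12y3 + 17y4
  subject to:
    y1 + 4y3 + 4y4 >= 3
    y2 + 4y3 + 2y4 >= 3
    y1, y2, y3, y4 >= 0

Solving the primal: x* = (3, 0).
  primal value c^T x* = 9.
Solving the dual: y* = (0, 0, 0.75, 0).
  dual value b^T y* = 9.
Strong duality: c^T x* = b^T y*. Confirmed.

9


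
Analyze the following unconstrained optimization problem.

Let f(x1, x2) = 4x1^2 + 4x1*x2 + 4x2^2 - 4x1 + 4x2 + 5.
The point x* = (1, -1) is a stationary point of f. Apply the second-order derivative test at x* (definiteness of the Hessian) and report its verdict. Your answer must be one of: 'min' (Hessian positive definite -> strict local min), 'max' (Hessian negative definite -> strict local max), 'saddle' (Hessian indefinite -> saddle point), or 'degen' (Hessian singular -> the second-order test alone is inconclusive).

Compute the Hessian H = grad^2 f:
  H = [[8, 4], [4, 8]]
Verify stationarity: grad f(x*) = H x* + g = (0, 0).
Eigenvalues of H: 4, 12.
Both eigenvalues > 0, so H is positive definite -> x* is a strict local min.

min


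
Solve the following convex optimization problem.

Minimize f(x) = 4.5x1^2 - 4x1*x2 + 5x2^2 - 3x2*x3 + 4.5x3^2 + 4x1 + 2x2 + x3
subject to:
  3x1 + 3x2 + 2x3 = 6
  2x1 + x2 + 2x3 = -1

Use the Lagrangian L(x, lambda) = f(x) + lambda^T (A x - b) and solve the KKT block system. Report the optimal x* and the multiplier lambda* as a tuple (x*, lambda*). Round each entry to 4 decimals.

Form the Lagrangian:
  L(x, lambda) = (1/2) x^T Q x + c^T x + lambda^T (A x - b)
Stationarity (grad_x L = 0): Q x + c + A^T lambda = 0.
Primal feasibility: A x = b.

This gives the KKT block system:
  [ Q   A^T ] [ x     ]   [-c ]
  [ A    0  ] [ lambda ] = [ b ]

Solving the linear system:
  x*      = (0.5222, 3.2389, -2.6416)
  lambda* = (-28.2355, 44.4812)
  f(x*)   = 109.9096

x* = (0.5222, 3.2389, -2.6416), lambda* = (-28.2355, 44.4812)


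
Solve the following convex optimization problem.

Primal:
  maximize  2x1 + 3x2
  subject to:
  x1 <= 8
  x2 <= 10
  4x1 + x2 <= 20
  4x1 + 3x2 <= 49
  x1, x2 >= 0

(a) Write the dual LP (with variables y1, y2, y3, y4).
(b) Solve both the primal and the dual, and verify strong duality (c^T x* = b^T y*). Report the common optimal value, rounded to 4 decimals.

The standard primal-dual pair for 'max c^T x s.t. A x <= b, x >= 0' is:
  Dual:  min b^T y  s.t.  A^T y >= c,  y >= 0.

So the dual LP is:
  minimize  8y1 + 10y2 + 20y3 + 49y4
  subject to:
    y1 + 4y3 + 4y4 >= 2
    y2 + y3 + 3y4 >= 3
    y1, y2, y3, y4 >= 0

Solving the primal: x* = (2.5, 10).
  primal value c^T x* = 35.
Solving the dual: y* = (0, 2.5, 0.5, 0).
  dual value b^T y* = 35.
Strong duality: c^T x* = b^T y*. Confirmed.

35


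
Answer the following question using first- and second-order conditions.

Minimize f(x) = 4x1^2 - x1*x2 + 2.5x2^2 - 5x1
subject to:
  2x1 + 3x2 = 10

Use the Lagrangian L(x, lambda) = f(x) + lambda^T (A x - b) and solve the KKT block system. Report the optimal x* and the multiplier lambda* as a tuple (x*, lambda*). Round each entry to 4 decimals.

Form the Lagrangian:
  L(x, lambda) = (1/2) x^T Q x + c^T x + lambda^T (A x - b)
Stationarity (grad_x L = 0): Q x + c + A^T lambda = 0.
Primal feasibility: A x = b.

This gives the KKT block system:
  [ Q   A^T ] [ x     ]   [-c ]
  [ A    0  ] [ lambda ] = [ b ]

Solving the linear system:
  x*      = (1.6827, 2.2115)
  lambda* = (-3.125)
  f(x*)   = 11.4183

x* = (1.6827, 2.2115), lambda* = (-3.125)


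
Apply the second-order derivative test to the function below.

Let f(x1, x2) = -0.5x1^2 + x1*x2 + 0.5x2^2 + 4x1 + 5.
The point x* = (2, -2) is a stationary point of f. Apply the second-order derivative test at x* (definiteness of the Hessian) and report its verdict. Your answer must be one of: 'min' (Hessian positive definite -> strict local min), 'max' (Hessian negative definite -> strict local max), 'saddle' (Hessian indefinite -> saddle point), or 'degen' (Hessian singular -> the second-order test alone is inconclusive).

Compute the Hessian H = grad^2 f:
  H = [[-1, 1], [1, 1]]
Verify stationarity: grad f(x*) = H x* + g = (0, 0).
Eigenvalues of H: -1.4142, 1.4142.
Eigenvalues have mixed signs, so H is indefinite -> x* is a saddle point.

saddle
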